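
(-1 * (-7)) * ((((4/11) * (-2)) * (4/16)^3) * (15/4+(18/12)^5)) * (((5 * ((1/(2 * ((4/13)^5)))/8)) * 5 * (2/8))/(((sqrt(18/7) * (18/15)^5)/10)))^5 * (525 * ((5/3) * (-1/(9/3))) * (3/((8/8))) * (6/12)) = 211874572531368693224223836786931087772245518863201141357421875 * sqrt(14)/356349292791741742408827428652584396551008288768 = 2224676954374858.92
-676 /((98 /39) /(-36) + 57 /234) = -237276 /61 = -3889.77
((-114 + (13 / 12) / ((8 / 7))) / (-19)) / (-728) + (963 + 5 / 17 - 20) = 21293570891 / 22573824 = 943.29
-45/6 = -15/2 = -7.50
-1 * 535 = -535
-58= -58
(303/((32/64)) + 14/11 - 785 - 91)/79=-2956/869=-3.40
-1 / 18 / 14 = -1 / 252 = -0.00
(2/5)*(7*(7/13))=98/65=1.51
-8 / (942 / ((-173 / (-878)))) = -346 / 206769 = -0.00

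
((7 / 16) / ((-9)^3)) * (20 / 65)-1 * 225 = -8529307 / 37908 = -225.00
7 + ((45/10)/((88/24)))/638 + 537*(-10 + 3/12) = -18347677/3509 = -5228.75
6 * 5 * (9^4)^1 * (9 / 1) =1771470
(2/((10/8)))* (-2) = -16/5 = -3.20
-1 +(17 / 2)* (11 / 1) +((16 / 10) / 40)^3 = 2890627 / 31250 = 92.50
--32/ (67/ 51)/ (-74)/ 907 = -0.00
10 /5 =2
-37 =-37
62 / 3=20.67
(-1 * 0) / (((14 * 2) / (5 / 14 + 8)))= 0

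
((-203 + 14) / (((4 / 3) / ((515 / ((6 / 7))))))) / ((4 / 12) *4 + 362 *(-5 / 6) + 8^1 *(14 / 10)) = 10220175 / 34696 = 294.56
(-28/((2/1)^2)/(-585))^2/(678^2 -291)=49/157215769425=0.00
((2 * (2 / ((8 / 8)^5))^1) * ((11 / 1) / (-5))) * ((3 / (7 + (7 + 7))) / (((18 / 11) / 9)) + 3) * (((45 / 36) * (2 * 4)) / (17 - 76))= 2332 / 413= 5.65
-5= -5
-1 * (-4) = 4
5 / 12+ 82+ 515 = 7169 / 12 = 597.42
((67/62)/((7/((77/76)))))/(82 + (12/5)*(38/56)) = 25795/13792024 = 0.00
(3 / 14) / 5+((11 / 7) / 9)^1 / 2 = 41 / 315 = 0.13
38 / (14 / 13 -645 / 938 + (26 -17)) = 463372 / 114493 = 4.05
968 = 968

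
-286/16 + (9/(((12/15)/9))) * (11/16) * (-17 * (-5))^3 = 2735925731/64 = 42748839.55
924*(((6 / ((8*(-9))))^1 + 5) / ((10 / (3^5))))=1103949 / 10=110394.90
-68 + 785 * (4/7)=2664/7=380.57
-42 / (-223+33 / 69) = 161 / 853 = 0.19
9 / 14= 0.64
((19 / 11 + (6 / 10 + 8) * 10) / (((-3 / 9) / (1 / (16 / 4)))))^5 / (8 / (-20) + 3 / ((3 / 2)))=-1016746871232796875 / 1319329792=-770654068.00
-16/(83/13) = -208/83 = -2.51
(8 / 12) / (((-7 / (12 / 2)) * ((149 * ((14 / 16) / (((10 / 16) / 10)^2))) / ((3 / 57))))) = -1 / 1109752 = -0.00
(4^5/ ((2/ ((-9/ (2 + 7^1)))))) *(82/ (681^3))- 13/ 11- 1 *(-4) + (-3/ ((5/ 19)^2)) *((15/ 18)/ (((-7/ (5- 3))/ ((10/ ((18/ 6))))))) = 37.20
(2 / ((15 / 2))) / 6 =2 / 45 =0.04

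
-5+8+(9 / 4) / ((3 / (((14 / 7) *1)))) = 4.50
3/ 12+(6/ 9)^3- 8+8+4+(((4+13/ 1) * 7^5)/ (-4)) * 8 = -61714813/ 108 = -571433.45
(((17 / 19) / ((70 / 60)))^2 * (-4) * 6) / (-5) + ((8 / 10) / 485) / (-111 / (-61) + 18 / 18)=5208489109 / 1844520475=2.82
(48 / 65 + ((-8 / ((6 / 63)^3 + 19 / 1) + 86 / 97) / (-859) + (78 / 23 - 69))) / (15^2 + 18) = -1421956839414391 / 5326520395810185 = -0.27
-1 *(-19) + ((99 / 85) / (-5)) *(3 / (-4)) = 32597 / 1700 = 19.17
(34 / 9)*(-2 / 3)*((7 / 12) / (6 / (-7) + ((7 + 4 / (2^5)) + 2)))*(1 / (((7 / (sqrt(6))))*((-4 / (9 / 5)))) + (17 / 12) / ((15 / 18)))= -56644 / 187515 + 238*sqrt(6) / 20835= -0.27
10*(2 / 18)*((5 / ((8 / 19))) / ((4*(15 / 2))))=95 / 216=0.44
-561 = -561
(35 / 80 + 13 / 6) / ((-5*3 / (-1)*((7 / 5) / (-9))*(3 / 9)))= -375 / 112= -3.35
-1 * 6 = -6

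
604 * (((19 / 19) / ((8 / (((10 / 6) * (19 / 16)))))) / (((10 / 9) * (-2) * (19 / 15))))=-6795 / 128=-53.09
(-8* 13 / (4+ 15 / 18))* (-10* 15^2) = 48413.79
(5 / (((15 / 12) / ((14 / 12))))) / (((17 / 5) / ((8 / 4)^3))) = 10.98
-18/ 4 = -9/ 2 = -4.50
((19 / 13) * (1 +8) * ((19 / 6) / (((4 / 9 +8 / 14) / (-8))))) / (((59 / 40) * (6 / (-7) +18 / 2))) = -41895 / 1534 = -27.31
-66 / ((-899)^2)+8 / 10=3232474 / 4041005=0.80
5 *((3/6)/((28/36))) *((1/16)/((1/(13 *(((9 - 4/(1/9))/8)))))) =-15795/1792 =-8.81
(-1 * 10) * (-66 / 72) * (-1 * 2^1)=-55 / 3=-18.33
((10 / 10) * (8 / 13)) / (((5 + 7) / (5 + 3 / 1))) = 16 / 39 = 0.41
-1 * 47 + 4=-43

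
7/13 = 0.54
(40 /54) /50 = 2 /135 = 0.01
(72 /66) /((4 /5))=15 /11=1.36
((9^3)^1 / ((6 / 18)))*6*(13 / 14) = 12184.71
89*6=534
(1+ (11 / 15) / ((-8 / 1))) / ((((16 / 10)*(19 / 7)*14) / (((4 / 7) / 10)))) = 109 / 127680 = 0.00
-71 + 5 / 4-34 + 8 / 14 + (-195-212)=-14285 / 28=-510.18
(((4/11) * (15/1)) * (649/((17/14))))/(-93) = -16520/527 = -31.35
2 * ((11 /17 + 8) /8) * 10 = 735 /34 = 21.62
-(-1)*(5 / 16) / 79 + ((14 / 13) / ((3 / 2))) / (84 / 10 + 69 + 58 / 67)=16969025 / 1292491824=0.01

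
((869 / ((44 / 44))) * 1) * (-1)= -869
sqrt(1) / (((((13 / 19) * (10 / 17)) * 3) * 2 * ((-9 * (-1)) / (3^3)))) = 323 / 260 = 1.24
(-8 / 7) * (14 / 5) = -16 / 5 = -3.20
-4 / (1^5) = -4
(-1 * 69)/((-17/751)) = 51819/17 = 3048.18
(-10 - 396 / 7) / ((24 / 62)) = -171.98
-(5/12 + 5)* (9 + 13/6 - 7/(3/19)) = 12935/72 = 179.65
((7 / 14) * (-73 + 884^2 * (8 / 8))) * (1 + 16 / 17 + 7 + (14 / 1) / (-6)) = 2581628.15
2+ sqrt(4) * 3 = 8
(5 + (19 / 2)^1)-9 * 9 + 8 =-117 / 2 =-58.50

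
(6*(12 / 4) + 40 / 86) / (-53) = -794 / 2279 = -0.35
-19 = -19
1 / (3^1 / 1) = 1 / 3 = 0.33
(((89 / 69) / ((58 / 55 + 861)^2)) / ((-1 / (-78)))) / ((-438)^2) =3499925 / 4959534693683214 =0.00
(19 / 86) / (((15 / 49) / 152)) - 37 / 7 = 471427 / 4515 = 104.41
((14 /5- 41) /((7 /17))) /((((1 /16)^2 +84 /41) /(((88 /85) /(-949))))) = 176416768 /3578085875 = 0.05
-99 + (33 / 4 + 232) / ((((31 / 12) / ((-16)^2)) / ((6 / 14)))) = 70731 / 7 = 10104.43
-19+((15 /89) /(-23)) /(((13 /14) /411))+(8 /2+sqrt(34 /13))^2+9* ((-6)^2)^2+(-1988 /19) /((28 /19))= 8* sqrt(442) /13+308404778 /26611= 11602.31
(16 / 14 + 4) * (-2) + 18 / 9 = -58 / 7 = -8.29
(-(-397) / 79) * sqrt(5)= 397 * sqrt(5) / 79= 11.24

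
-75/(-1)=75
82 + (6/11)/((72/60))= 907/11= 82.45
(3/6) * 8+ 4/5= 24/5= 4.80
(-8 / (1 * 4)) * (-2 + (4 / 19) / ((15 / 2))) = 1124 / 285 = 3.94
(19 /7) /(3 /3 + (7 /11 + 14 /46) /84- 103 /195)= 1874730 /333599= 5.62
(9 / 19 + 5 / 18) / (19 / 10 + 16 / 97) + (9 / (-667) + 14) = 3278441992 / 228456171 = 14.35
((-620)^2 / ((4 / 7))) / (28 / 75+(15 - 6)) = 50452500 / 703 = 71767.43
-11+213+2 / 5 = 1012 / 5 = 202.40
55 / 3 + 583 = 1804 / 3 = 601.33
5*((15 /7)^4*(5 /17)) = 1265625 /40817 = 31.01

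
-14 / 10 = -7 / 5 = -1.40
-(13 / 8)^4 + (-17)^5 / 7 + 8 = -5815704823 / 28672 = -202835.69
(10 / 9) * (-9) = -10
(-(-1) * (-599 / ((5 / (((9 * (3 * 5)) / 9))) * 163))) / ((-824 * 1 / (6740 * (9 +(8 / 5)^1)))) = 955.87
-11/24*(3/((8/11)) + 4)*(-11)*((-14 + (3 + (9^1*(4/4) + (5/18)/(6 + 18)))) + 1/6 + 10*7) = 231647845/82944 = 2792.82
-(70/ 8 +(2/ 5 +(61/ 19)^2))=-19.46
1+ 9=10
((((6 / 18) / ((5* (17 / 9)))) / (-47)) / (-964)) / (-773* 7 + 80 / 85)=-1 / 6945036780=-0.00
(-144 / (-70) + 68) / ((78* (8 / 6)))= 613 / 910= 0.67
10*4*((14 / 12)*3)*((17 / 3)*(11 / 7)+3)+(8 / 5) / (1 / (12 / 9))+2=8354 / 5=1670.80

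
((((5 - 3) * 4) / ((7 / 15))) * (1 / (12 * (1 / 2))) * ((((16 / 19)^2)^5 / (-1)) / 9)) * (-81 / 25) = 39582418599936 / 214587319023035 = 0.18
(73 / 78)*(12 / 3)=146 / 39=3.74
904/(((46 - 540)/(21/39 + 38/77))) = -466916/247247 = -1.89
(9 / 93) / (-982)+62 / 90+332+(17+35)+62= 611914507 / 1369890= 446.69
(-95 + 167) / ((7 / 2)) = 144 / 7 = 20.57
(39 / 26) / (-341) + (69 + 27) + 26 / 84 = 689641 / 7161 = 96.31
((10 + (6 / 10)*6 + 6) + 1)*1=103 / 5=20.60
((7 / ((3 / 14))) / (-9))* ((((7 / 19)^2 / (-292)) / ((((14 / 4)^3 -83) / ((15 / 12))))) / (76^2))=-0.00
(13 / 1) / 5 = 13 / 5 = 2.60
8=8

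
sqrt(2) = 1.41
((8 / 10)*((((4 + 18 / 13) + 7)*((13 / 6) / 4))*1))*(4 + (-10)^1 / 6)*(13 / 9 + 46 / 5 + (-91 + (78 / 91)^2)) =-2018986 / 2025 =-997.03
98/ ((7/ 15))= 210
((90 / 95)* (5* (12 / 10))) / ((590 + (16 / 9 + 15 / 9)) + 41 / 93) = 15066 / 1574093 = 0.01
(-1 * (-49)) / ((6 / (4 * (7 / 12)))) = 343 / 18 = 19.06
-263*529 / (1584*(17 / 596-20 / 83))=1720583609 / 4161564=413.45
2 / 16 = 1 / 8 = 0.12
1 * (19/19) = 1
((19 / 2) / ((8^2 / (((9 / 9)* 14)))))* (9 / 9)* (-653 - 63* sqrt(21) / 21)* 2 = -86849 / 32 - 399* sqrt(21) / 32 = -2771.17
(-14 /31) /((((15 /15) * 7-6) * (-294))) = 0.00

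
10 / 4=5 / 2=2.50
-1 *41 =-41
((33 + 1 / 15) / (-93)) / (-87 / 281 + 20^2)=-4496 / 5054085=-0.00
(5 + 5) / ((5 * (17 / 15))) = 1.76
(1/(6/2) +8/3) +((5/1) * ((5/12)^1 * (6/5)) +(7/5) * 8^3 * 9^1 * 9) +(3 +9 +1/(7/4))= 4065521/70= 58078.87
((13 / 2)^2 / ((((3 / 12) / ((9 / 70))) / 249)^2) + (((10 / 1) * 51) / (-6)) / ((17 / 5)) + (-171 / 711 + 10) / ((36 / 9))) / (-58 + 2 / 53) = -11952.94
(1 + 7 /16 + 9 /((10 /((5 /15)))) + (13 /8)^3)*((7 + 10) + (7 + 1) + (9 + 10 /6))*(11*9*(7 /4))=381457461 /10240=37251.71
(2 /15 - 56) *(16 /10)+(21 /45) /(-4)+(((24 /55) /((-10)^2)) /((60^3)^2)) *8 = -119621204999999 /1336500000000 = -89.50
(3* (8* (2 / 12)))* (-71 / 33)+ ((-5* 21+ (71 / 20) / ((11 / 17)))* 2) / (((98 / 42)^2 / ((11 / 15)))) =-2863207 / 80850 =-35.41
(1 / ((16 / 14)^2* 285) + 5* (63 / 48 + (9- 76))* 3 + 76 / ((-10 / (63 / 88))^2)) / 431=-2717198107 / 1189042800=-2.29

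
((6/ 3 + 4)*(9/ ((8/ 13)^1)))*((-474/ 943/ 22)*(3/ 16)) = -249561/ 663872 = -0.38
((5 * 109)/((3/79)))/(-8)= -43055/24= -1793.96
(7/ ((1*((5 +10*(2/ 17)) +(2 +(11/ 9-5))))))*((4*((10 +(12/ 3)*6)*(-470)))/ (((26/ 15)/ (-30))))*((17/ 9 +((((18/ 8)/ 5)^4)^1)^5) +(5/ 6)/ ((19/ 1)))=29655664056454240859878853037608859/ 8715291852800000000000000000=3402716.12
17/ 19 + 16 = 321/ 19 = 16.89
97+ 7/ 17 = 1656/ 17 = 97.41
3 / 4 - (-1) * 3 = 15 / 4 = 3.75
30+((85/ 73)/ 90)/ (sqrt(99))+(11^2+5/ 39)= 17*sqrt(11)/ 43362+5894/ 39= 151.13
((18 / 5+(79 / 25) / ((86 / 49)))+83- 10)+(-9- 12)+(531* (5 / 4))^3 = 20118802427277 / 68800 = 292424453.88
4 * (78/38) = 156/19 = 8.21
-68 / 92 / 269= -17 / 6187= -0.00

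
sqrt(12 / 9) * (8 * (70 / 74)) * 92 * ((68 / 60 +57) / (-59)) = -8985088 * sqrt(3) / 19647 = -792.11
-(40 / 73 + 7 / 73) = -47 / 73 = -0.64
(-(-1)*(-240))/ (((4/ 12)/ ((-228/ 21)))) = 54720/ 7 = 7817.14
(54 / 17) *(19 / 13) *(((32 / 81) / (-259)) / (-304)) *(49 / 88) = 7 / 539682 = 0.00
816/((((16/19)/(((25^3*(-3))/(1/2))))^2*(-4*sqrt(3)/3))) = -40453857421875*sqrt(3)/16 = -4379258526052.18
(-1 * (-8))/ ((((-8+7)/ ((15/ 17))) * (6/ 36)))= -720/ 17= -42.35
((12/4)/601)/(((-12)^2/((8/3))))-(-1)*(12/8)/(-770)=-15457/8329860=-0.00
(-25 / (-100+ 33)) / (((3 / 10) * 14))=125 / 1407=0.09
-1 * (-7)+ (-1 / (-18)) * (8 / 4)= 7.11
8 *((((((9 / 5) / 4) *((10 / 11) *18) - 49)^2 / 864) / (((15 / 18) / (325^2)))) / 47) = 2215632250 / 51183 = 43288.44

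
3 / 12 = 1 / 4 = 0.25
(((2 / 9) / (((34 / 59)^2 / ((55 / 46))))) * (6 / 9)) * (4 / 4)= 191455 / 358938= 0.53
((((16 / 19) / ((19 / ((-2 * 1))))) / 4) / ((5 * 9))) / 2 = -4 / 16245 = -0.00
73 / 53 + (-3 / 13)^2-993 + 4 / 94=-417411975 / 420979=-991.53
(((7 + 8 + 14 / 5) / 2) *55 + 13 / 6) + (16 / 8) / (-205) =302369 / 615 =491.66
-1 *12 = -12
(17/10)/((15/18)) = 51/25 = 2.04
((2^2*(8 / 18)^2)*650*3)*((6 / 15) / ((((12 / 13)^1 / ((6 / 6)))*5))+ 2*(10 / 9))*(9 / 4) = 216112 / 27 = 8004.15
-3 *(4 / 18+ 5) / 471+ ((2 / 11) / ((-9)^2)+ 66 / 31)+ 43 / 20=368430031 / 86729940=4.25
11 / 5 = 2.20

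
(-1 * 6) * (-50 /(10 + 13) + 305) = -41790 /23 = -1816.96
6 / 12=1 / 2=0.50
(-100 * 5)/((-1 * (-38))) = -13.16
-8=-8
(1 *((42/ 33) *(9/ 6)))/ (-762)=-7/ 2794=-0.00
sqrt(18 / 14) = 1.13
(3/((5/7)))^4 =194481/625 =311.17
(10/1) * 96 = 960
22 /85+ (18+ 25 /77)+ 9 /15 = 125556 /6545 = 19.18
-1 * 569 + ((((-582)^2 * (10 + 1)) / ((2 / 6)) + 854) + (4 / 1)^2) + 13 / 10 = 111781943 / 10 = 11178194.30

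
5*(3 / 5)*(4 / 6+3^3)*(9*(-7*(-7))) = 36603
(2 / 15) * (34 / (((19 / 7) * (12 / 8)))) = 952 / 855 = 1.11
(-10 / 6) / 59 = -5 / 177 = -0.03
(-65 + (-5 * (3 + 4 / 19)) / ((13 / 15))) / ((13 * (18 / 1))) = -10315 / 28899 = -0.36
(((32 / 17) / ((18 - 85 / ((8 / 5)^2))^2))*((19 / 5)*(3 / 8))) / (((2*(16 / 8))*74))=116736 / 2977462705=0.00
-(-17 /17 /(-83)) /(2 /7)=-7 /166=-0.04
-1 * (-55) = 55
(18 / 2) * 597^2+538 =3208219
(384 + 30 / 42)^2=7252249 / 49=148005.08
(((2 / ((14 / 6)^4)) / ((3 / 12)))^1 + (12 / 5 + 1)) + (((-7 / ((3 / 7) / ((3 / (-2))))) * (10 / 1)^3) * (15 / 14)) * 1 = 315175307 / 12005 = 26253.67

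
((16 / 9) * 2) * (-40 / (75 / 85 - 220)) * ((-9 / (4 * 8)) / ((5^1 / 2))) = -272 / 3725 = -0.07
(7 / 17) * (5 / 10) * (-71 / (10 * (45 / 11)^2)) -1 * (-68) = 46757863 / 688500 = 67.91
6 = 6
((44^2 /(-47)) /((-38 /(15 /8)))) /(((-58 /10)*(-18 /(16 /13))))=24200 /1009983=0.02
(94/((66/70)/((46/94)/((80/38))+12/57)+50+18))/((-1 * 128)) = -5205767/497120000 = -0.01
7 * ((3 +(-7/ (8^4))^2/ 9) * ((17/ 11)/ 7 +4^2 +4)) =78366384413/ 184549376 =424.64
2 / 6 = 1 / 3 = 0.33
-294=-294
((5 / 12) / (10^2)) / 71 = 1 / 17040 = 0.00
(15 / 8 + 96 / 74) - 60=-56.83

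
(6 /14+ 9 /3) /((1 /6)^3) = 5184 /7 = 740.57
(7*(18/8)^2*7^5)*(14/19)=66706983/152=438861.73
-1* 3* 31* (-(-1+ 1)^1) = 0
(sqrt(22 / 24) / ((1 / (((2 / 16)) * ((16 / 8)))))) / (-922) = -sqrt(33) / 22128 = -0.00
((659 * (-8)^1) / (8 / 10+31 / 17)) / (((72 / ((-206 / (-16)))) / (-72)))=5769545 / 223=25872.40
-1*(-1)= 1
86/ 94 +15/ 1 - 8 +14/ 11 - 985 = -504495/ 517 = -975.81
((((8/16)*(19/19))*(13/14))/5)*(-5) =-13/28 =-0.46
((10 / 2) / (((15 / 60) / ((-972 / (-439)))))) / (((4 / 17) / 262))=21646440 / 439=49308.52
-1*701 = -701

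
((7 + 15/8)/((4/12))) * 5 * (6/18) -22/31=10829/248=43.67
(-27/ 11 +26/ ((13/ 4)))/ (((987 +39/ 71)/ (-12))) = -4331/ 64273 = -0.07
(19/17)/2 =19/34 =0.56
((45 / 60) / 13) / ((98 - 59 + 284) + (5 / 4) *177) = 3 / 28301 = 0.00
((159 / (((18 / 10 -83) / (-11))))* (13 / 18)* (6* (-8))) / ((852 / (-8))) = 303160 / 43239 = 7.01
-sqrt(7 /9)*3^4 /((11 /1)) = -27*sqrt(7) /11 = -6.49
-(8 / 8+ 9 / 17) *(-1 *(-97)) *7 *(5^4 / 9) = -11033750 / 153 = -72116.01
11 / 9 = 1.22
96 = 96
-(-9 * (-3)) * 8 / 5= -216 / 5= -43.20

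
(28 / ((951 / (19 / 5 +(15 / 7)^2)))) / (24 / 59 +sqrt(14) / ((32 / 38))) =-496861184 / 96779011105 +4351417088 * sqrt(14) / 290337033315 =0.05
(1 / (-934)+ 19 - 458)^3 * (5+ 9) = -482542318976827781 / 407390252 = -1184471932.28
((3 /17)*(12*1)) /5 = 36 /85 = 0.42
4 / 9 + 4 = 40 / 9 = 4.44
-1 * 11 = -11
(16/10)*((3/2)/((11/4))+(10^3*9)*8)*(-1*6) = -38016288/55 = -691205.24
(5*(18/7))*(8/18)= 40/7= 5.71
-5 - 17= -22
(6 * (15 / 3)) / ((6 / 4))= 20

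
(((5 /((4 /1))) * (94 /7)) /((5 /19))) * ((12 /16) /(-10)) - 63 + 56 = -6599 /560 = -11.78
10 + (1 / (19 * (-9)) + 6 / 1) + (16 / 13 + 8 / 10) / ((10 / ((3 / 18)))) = 890756 / 55575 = 16.03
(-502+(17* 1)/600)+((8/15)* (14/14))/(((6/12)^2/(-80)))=-403583/600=-672.64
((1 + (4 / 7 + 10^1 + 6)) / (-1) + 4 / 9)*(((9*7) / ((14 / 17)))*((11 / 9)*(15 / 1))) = -1008865 / 42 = -24020.60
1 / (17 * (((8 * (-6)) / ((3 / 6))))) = -1 / 1632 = -0.00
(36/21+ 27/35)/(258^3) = 29/200357640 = 0.00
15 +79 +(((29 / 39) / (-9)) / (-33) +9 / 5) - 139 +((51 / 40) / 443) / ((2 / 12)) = -4431387277 / 102625380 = -43.18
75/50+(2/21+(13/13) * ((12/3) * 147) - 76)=21571/42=513.60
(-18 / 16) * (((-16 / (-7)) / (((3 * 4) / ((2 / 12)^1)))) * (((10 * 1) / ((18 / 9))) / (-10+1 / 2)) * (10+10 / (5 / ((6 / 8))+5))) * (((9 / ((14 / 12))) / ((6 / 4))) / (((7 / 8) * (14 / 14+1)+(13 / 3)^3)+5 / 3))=0.01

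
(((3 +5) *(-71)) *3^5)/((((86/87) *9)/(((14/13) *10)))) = -93396240/559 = -167077.35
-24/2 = -12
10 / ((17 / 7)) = 70 / 17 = 4.12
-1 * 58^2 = -3364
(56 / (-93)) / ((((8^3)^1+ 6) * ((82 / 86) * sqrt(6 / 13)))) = -86 * sqrt(78) / 423243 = -0.00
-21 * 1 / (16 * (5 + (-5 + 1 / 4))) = -21 / 4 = -5.25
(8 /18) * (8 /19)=0.19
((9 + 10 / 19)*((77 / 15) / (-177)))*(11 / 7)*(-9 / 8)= 21901 / 44840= 0.49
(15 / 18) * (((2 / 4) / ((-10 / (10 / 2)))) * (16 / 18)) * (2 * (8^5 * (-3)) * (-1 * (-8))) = 2621440 / 9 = 291271.11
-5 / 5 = -1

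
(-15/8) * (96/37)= -180/37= -4.86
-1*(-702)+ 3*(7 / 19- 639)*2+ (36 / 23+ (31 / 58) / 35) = -3128.21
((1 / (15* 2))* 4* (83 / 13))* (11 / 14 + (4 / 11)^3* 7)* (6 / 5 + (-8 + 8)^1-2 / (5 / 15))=-13886232 / 3028025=-4.59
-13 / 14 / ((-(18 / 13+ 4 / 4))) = 169 / 434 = 0.39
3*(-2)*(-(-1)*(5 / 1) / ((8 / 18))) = -67.50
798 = 798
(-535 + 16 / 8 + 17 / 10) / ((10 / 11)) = -58443 / 100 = -584.43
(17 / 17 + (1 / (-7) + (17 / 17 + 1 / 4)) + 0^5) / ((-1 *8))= -59 / 224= -0.26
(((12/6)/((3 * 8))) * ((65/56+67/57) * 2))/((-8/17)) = -126769/153216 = -0.83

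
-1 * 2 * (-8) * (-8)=-128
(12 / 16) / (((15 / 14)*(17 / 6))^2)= 588 / 7225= 0.08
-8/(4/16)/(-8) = 4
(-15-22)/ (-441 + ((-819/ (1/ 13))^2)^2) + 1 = 12850174234414403/ 12850174234414440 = 1.00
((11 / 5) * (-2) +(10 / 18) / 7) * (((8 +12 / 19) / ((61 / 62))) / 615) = -337528 / 5476275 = -0.06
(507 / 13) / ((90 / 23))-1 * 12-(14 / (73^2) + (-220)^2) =-7738033489 / 159870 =-48402.04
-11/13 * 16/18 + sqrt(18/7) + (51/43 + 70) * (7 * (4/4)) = 3 * sqrt(14)/7 + 2503175/5031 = 499.15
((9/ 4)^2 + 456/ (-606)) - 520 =-833355/ 1616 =-515.69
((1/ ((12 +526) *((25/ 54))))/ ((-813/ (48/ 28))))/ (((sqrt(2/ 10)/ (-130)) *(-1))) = -2808 *sqrt(5)/ 2551465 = -0.00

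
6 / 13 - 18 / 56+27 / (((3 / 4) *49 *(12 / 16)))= 2853 / 2548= 1.12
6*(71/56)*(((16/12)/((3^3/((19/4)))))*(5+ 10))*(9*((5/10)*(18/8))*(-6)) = -182115/112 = -1626.03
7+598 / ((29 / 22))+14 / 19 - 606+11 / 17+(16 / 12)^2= -11986466 / 84303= -142.18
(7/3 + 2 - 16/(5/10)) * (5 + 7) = -332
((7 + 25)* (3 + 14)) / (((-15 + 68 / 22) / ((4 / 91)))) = -23936 / 11921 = -2.01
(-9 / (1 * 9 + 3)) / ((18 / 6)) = -1 / 4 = -0.25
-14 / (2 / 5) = -35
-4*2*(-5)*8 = 320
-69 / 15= -4.60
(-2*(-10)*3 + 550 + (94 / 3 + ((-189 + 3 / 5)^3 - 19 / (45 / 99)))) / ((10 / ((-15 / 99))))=2507465839 / 24750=101311.75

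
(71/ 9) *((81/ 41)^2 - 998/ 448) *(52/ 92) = 582269935/ 77944608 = 7.47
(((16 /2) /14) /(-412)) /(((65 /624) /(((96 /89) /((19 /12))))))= -55296 /6096055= -0.01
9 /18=1 /2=0.50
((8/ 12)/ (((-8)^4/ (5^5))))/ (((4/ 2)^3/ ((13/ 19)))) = 40625/ 933888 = 0.04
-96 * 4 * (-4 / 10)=768 / 5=153.60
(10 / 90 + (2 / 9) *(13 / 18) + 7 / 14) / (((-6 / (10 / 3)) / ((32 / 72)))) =-1250 / 6561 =-0.19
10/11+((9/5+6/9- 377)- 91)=-76663/165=-464.62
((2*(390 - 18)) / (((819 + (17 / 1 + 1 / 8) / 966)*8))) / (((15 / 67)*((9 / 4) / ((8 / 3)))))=171211264 / 284821605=0.60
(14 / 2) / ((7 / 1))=1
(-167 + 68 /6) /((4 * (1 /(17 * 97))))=-770083 /12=-64173.58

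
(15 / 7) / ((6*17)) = 0.02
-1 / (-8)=0.12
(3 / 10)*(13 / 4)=39 / 40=0.98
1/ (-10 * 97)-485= -485.00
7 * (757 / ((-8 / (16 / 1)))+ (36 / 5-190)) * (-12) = 142531.20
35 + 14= 49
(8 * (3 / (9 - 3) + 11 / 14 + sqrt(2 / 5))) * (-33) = -2376 / 7 - 264 * sqrt(10) / 5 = -506.40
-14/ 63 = -2/ 9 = -0.22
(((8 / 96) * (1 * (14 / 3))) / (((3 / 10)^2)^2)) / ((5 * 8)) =875 / 729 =1.20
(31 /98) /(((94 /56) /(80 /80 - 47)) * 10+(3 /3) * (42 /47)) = 67022 /112021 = 0.60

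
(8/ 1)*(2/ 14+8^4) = 229384/ 7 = 32769.14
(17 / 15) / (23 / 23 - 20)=-17 / 285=-0.06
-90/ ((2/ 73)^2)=-239805/ 2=-119902.50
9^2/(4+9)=81/13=6.23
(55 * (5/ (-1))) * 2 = -550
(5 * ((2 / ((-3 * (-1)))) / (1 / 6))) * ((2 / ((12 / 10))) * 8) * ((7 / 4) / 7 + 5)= 1400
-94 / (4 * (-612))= 47 / 1224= 0.04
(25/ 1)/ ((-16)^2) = 25/ 256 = 0.10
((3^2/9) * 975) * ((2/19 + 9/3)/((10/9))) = 103545/38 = 2724.87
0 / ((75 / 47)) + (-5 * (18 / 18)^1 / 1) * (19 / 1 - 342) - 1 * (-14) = 1629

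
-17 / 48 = -0.35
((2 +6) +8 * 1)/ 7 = 16/ 7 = 2.29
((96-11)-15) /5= 14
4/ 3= 1.33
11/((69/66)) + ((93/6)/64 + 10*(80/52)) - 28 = -70859/38272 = -1.85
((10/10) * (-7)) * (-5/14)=5/2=2.50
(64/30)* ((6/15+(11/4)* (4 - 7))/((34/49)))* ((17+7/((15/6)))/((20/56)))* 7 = -99516648/10625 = -9366.27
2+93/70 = 233/70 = 3.33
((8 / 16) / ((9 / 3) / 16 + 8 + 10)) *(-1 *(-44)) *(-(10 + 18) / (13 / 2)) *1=-19712 / 3783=-5.21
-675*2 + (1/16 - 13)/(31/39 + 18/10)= -1354.99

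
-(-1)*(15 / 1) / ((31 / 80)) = 1200 / 31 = 38.71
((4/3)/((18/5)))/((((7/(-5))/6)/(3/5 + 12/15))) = -20/9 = -2.22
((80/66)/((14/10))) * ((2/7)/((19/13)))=5200/30723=0.17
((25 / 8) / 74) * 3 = 75 / 592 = 0.13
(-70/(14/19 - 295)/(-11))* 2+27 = 1657867/61501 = 26.96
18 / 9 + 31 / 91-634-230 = -78411 / 91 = -861.66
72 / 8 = 9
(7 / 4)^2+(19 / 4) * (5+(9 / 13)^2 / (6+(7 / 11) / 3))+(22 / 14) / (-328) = 105442381 / 3880240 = 27.17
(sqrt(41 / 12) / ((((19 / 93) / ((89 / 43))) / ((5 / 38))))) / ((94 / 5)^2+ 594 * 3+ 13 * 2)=344875 * sqrt(123) / 3355203312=0.00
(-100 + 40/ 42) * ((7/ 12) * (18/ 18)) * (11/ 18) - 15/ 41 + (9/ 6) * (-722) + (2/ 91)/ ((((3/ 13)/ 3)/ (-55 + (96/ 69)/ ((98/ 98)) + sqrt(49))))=-605254222/ 534681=-1131.99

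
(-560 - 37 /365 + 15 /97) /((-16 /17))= 168511769 /283240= 594.94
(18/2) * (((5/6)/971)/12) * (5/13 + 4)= 285/100984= 0.00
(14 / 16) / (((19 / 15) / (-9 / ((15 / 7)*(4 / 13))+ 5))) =-3633 / 608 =-5.98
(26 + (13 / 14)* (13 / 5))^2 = 3956121 / 4900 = 807.37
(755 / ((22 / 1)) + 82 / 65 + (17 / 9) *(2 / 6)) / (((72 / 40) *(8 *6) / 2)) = 1398043 / 1667952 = 0.84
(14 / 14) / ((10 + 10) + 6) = 1 / 26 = 0.04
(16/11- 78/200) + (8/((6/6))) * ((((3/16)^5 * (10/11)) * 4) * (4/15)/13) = 1.06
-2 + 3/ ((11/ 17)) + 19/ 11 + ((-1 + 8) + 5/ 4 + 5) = 775/ 44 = 17.61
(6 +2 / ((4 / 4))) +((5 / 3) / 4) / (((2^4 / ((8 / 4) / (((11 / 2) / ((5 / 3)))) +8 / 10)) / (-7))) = 6133 / 792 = 7.74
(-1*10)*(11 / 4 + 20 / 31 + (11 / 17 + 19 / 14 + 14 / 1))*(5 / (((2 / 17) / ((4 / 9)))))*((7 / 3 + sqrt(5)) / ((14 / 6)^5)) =-64407825 / 521017- 193223475*sqrt(5) / 3647119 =-242.09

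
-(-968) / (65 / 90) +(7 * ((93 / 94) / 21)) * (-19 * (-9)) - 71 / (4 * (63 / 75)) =70599773 / 51324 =1375.57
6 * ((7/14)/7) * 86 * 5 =184.29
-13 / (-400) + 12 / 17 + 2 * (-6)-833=-5740979 / 6800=-844.26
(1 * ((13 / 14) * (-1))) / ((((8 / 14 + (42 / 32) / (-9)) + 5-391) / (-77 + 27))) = -15600 / 129553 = -0.12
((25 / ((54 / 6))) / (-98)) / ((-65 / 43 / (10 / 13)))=1075 / 74529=0.01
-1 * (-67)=67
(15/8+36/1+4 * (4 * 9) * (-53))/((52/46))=-1397319/208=-6717.88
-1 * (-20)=20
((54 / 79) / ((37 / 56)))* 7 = 21168 / 2923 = 7.24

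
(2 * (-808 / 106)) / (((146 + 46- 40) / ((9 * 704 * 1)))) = -639936 / 1007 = -635.49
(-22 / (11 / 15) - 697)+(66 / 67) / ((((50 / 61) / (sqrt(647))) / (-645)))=-259677* sqrt(647) / 335 - 727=-20444.00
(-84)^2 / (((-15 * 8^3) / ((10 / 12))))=-49 / 64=-0.77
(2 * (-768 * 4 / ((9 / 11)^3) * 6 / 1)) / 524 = -1362944 / 10611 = -128.45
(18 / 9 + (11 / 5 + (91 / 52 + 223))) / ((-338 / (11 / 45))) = -50369 / 304200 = -0.17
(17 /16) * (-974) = -8279 /8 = -1034.88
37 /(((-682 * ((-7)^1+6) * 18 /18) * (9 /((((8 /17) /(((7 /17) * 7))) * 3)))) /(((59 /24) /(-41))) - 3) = -2183 /12331419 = -0.00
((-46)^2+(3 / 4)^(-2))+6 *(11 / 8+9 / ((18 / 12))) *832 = 38933.78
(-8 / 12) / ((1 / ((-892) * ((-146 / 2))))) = -43410.67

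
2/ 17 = 0.12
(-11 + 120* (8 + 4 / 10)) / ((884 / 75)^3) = 420609375 / 690807104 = 0.61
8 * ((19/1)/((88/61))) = 1159/11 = 105.36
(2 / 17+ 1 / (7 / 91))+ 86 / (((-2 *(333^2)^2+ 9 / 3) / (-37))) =5484181216591 / 418076590863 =13.12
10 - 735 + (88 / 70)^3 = -30999191 / 42875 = -723.01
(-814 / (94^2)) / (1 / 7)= -2849 / 4418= -0.64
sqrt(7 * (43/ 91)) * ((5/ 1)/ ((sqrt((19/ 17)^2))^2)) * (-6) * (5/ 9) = -14450 * sqrt(559)/ 14079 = -24.27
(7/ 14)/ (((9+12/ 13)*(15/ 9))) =13/ 430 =0.03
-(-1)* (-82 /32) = -41 /16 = -2.56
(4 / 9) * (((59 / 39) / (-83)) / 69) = -236 / 2010177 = -0.00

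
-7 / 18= -0.39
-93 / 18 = -5.17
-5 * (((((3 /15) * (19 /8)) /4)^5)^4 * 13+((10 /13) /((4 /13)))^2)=-755578637259143234680029654948097456513622813 /24178516392292583494123520000000000000000000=-31.25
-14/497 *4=-8/71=-0.11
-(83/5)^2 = -6889/25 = -275.56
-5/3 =-1.67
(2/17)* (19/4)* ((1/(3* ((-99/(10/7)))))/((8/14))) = -95/20196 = -0.00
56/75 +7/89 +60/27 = 61027/20025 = 3.05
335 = 335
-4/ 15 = -0.27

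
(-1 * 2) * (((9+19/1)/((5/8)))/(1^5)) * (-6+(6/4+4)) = 224/5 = 44.80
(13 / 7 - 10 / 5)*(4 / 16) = -1 / 28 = -0.04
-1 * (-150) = 150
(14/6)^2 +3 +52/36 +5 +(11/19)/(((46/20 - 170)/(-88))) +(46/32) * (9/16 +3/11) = 4412733673/269178624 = 16.39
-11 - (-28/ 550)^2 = -832071/ 75625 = -11.00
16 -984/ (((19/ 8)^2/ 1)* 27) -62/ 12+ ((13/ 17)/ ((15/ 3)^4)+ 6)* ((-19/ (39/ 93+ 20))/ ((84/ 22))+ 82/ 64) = 823470704267/ 77694420000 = 10.60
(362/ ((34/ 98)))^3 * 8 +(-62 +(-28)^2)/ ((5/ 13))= 223241037764298/ 24565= 9087768685.70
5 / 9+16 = 149 / 9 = 16.56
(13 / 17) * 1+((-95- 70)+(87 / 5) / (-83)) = -1160159 / 7055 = -164.44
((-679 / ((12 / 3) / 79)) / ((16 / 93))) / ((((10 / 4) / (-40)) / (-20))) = -24943065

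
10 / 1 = 10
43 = 43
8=8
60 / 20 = 3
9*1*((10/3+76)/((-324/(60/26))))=-5.09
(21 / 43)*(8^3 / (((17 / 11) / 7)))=827904 / 731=1132.56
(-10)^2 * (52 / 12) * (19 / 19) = 433.33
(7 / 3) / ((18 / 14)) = 49 / 27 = 1.81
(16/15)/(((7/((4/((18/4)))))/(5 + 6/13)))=9088/12285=0.74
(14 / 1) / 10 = 7 / 5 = 1.40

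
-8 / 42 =-4 / 21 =-0.19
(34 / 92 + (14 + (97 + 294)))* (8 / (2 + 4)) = 37294 / 69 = 540.49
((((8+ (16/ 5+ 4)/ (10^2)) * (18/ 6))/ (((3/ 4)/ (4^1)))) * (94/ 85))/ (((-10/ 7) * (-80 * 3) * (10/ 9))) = 995883/ 2656250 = 0.37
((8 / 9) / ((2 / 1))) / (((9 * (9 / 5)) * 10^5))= 1 / 3645000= 0.00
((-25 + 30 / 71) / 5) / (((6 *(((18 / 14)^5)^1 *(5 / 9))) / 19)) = -111447217 / 13974930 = -7.97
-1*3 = -3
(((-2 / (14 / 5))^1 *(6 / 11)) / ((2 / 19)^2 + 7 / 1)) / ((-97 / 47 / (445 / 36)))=37751575 / 113424234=0.33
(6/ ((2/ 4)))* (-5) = -60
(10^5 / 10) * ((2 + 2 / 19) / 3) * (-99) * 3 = -2084210.53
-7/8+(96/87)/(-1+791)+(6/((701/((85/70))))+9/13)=-999061447/5845807240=-0.17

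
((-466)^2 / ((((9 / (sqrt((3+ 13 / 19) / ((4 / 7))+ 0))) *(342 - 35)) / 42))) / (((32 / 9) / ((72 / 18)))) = 7980483 *sqrt(190) / 11666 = 9429.40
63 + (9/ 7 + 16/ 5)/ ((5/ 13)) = 13066/ 175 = 74.66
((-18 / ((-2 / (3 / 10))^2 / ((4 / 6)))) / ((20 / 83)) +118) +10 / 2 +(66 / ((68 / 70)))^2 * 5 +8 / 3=40236713053 / 1734000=23204.56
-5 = -5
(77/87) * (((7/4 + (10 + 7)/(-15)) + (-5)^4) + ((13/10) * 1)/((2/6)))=2908367/5220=557.16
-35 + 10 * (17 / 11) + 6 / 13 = -2729 / 143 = -19.08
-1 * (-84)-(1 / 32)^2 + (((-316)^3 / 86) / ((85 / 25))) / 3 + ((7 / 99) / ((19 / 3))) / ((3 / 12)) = -5614490907851 / 156445696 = -35887.79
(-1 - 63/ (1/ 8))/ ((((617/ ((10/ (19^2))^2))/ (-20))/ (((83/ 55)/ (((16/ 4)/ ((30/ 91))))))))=125745000/ 80488465057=0.00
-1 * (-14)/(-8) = -1.75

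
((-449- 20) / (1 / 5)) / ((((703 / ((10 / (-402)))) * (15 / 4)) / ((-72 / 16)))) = -0.10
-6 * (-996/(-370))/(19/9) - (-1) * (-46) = -188582/3515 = -53.65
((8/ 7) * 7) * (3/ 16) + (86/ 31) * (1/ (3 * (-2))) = 193/ 186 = 1.04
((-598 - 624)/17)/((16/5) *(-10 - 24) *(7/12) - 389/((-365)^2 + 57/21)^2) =1.13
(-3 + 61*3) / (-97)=-180 / 97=-1.86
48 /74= 24 /37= 0.65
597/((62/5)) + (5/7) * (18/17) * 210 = 218145/1054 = 206.97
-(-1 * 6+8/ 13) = 70/ 13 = 5.38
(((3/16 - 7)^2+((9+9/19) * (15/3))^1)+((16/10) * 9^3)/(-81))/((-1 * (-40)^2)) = -1930487/38912000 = -0.05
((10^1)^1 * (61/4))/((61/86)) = 215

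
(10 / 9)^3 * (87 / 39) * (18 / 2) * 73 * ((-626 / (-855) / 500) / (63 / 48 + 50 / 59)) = 2502056896 / 1835742285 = 1.36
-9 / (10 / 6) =-5.40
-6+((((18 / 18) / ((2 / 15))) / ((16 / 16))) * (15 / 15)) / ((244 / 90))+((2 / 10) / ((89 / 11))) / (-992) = -87074711 / 26927840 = -3.23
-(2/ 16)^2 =-1/ 64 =-0.02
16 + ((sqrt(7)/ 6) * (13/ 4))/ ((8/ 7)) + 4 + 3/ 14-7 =91 * sqrt(7)/ 192 + 185/ 14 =14.47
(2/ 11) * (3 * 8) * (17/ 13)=816/ 143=5.71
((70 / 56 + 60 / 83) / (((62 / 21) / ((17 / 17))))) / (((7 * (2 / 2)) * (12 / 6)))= 0.05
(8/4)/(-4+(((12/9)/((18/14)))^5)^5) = -608266787713357709119683992618861307/461579058452103199248553292877923830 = -1.32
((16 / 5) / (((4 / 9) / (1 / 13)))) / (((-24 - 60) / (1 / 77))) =-3 / 35035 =-0.00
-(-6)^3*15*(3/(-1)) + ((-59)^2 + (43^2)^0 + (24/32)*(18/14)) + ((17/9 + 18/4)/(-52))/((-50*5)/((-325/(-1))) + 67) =-386646433/61992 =-6237.04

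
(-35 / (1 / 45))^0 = 1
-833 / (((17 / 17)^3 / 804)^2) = -538464528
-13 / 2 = -6.50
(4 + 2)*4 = 24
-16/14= -8/7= -1.14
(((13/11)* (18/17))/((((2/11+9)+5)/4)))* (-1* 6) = -2.12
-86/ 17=-5.06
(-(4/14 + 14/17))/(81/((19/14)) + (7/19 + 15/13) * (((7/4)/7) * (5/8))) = -130416/7045157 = -0.02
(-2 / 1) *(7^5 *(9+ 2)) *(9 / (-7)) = 475398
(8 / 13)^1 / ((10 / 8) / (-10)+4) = 64 / 403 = 0.16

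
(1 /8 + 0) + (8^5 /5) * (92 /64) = 9420.92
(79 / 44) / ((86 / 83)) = 6557 / 3784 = 1.73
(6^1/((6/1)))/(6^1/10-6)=-5/27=-0.19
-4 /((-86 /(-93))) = -4.33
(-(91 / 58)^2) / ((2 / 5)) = -41405 / 6728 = -6.15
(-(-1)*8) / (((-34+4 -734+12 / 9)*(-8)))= 3 / 2288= 0.00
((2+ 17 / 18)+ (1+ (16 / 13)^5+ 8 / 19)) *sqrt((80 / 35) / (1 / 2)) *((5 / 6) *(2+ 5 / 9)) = 104989645715 *sqrt(14) / 11999818467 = 32.74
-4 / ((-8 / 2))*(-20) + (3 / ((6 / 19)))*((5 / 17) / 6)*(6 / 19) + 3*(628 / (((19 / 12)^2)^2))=1240298541 / 4430914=279.92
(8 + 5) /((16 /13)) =169 /16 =10.56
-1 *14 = -14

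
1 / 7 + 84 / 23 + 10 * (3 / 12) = 6.30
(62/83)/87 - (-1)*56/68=102148/122757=0.83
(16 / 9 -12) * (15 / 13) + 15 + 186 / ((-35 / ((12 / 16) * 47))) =-502657 / 2730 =-184.12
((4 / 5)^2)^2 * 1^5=256 / 625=0.41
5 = 5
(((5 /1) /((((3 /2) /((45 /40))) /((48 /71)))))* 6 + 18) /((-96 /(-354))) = 69561 /568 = 122.47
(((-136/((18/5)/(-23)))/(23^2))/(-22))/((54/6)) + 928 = 927.99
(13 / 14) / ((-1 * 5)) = -13 / 70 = -0.19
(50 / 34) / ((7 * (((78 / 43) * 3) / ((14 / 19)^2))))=15050 / 718029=0.02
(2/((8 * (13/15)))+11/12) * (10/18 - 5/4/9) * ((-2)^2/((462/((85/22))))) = 19975/1189188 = 0.02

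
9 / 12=0.75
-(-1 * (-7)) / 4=-1.75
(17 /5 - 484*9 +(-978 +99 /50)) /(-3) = 266431 /150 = 1776.21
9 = 9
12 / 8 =3 / 2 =1.50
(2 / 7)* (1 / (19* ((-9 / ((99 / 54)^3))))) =-1331 / 129276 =-0.01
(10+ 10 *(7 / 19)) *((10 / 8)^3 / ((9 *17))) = 8125 / 46512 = 0.17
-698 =-698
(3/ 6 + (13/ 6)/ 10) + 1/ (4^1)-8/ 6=-11/ 30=-0.37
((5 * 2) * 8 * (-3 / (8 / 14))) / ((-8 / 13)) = 1365 / 2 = 682.50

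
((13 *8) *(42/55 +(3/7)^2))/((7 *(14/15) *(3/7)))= 132756/3773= 35.19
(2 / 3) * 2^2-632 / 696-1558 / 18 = -22132 / 261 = -84.80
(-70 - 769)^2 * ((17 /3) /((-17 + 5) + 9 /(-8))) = -95733256 /315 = -303915.10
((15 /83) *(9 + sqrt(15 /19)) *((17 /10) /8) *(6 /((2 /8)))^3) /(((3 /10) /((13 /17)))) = 112320 *sqrt(285) /1577 + 1010880 /83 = 13381.67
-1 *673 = -673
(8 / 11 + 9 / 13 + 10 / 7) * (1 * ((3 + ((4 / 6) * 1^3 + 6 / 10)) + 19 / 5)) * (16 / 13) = 501776 / 17745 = 28.28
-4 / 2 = -2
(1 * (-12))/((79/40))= -480/79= -6.08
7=7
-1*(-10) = 10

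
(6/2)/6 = 1/2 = 0.50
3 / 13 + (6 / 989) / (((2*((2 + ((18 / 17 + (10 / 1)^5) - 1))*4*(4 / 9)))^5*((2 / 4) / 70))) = 0.23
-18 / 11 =-1.64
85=85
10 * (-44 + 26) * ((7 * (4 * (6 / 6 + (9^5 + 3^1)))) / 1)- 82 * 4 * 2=-297627776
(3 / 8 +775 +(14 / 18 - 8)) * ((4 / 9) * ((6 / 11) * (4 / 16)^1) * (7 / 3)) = 387149 / 3564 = 108.63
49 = 49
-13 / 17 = -0.76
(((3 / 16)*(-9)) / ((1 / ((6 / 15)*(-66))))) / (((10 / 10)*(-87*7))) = -297 / 4060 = -0.07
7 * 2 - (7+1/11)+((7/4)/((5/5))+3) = 11.66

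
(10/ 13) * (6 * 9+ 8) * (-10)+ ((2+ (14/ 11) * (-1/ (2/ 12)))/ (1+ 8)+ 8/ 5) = -3062734/ 6435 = -475.95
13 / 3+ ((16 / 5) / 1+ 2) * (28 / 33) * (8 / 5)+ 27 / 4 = 19957 / 1100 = 18.14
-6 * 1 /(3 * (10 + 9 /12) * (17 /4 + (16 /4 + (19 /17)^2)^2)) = -2672672 /456875559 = -0.01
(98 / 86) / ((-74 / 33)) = -1617 / 3182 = -0.51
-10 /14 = -5 /7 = -0.71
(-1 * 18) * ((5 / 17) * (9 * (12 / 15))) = -648 / 17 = -38.12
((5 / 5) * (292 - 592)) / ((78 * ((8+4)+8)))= -5 / 26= -0.19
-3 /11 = -0.27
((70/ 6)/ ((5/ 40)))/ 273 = 40/ 117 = 0.34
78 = 78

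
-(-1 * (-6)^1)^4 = -1296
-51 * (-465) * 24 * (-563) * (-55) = 17624039400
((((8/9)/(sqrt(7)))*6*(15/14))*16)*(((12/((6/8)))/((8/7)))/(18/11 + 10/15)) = 10560*sqrt(7)/133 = 210.07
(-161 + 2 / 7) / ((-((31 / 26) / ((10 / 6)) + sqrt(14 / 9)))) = 81.89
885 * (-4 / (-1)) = 3540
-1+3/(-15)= -6/5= -1.20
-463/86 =-5.38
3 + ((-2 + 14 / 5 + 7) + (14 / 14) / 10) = 109 / 10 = 10.90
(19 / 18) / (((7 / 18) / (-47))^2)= 755478 / 49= 15417.92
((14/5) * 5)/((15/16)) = 224/15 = 14.93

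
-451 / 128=-3.52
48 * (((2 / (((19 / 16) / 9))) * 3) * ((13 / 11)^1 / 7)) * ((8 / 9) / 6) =79872 / 1463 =54.59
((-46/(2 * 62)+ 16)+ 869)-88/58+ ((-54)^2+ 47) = 6915309/1798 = 3846.11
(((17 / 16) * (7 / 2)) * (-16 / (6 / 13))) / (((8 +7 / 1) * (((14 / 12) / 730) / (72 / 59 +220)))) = -1189649.24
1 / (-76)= -1 / 76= -0.01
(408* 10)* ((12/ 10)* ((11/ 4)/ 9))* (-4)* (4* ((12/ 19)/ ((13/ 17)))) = -19769.00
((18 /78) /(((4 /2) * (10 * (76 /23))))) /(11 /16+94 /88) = 253 /127205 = 0.00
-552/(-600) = 23/25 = 0.92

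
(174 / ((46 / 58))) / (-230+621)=5046 / 8993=0.56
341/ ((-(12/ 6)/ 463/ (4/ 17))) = -315766/ 17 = -18574.47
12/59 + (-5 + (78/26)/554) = -156605/32686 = -4.79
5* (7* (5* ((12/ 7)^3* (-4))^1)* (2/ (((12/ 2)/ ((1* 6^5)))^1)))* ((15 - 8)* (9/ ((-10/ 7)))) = 403107840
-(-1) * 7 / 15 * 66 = 154 / 5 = 30.80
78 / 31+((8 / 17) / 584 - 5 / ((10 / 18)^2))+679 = 127977039 / 192355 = 665.32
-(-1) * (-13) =-13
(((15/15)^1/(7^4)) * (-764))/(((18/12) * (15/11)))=-16808/108045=-0.16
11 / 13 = 0.85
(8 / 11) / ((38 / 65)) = 260 / 209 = 1.24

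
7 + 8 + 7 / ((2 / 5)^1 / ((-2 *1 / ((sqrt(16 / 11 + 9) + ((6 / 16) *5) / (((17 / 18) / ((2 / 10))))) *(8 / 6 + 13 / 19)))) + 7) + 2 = 42434448 *sqrt(1265) / 7449863291 + 134559936919 / 7449863291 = 18.26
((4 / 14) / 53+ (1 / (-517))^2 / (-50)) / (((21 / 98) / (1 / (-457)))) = -26728529 / 485550515175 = -0.00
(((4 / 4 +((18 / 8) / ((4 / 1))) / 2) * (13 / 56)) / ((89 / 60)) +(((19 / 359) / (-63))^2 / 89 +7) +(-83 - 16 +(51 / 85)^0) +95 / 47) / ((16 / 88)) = -133732476820469615 / 273884736779136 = -488.28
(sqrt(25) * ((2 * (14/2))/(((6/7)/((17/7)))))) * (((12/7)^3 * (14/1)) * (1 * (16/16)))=97920/7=13988.57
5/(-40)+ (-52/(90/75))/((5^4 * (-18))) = -3271/27000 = -0.12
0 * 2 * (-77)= 0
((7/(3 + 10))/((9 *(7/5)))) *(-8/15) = -8/351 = -0.02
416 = 416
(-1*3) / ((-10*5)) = 3 / 50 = 0.06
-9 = -9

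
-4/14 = -2/7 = -0.29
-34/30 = -1.13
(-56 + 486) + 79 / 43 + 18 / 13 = 242171 / 559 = 433.22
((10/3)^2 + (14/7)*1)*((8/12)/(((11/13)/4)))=12272/297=41.32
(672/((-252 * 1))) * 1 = -8/3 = -2.67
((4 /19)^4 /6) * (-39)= -1664 /130321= -0.01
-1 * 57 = -57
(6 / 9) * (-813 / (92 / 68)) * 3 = -27642 / 23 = -1201.83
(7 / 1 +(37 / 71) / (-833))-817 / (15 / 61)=-2941300231 / 887145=-3315.47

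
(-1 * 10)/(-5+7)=-5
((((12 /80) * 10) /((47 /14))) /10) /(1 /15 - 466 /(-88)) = 1386 /166333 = 0.01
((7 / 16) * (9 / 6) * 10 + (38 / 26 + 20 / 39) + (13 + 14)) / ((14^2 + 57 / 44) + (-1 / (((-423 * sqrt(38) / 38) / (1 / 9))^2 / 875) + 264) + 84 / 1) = 1178421920775 / 18082223133364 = 0.07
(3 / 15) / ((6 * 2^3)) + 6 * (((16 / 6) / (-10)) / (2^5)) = -11 / 240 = -0.05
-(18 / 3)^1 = -6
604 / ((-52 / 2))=-302 / 13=-23.23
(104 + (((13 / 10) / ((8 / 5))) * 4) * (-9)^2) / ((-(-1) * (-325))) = -113 / 100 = -1.13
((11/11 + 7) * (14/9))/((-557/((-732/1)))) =27328/1671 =16.35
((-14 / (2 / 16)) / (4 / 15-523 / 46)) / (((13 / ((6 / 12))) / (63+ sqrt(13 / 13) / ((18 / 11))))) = 7373800 / 298779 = 24.68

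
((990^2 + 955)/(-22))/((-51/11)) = 981055/102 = 9618.19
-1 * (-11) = 11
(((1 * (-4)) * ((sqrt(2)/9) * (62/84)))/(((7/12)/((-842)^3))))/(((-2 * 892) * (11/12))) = -74021513312 * sqrt(2)/360591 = -290307.38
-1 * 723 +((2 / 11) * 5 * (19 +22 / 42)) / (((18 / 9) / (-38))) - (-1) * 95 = -222968 / 231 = -965.23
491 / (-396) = -491 / 396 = -1.24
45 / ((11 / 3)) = 135 / 11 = 12.27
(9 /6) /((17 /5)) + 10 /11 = 505 /374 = 1.35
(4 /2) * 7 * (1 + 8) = 126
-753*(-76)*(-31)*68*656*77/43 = -6093597151488/43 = -141711561662.51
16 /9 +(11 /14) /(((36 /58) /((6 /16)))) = 4541 /2016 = 2.25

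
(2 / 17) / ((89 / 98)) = 196 / 1513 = 0.13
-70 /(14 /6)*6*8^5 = -5898240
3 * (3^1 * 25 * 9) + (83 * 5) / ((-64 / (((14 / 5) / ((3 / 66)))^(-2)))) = 12294364025 / 6071296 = 2025.00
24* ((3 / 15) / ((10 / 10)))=24 / 5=4.80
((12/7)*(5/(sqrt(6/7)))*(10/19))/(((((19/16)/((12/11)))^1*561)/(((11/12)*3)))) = 1600*sqrt(42)/472549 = 0.02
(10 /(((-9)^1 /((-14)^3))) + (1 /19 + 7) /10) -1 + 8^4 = 6108628 /855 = 7144.59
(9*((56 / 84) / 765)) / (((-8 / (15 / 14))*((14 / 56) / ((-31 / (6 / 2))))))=31 / 714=0.04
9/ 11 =0.82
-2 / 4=-1 / 2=-0.50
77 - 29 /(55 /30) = 673 /11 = 61.18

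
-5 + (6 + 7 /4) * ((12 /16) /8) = -547 /128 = -4.27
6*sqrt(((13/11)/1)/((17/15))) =6*sqrt(36465)/187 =6.13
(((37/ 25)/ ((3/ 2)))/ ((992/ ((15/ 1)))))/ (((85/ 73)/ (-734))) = -991267/ 105400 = -9.40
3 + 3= 6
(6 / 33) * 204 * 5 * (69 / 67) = 140760 / 737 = 190.99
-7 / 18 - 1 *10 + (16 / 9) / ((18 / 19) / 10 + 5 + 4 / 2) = -61499 / 6066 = -10.14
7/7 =1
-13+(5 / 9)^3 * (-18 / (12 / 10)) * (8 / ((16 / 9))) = -1327 / 54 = -24.57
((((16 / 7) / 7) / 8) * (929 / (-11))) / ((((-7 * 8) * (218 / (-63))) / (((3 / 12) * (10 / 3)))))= -13935 / 940016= -0.01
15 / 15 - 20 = -19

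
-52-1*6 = -58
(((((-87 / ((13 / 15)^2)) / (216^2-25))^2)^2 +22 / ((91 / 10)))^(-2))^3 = 387313510350633314794138213776085518069196770746487457809463767193223853851993138070011577971768554614138115956666700329218045323146341684651137025562373113489807502635409 / 77330421514768220521325892393140718123672984956627083230323027324181795821600551474800320041116720276452512706311876946941630783048635734248535794703159403510708951030765625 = 0.01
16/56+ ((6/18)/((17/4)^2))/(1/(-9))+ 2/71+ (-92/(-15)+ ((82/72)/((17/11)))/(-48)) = 7775757361/1240989120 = 6.27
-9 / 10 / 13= -9 / 130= -0.07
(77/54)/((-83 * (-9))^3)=77/22508967042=0.00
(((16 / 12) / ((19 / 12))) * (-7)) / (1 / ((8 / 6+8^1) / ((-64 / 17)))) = 14.61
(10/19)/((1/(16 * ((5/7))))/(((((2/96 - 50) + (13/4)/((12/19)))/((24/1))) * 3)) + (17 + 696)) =6725/9110158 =0.00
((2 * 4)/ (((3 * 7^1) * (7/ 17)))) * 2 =272/ 147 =1.85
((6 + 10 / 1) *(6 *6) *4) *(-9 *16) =-331776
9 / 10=0.90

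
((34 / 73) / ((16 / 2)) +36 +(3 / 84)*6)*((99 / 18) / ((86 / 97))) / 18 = 79108447 / 6328224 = 12.50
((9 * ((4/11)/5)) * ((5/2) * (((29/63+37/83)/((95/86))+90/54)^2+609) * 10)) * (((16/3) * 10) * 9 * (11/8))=2428902458394784/365578563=6643995.86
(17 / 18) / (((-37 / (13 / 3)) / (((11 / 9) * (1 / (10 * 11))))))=-221 / 179820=-0.00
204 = 204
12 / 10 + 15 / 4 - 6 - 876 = -17541 / 20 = -877.05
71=71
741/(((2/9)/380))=1267110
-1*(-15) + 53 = 68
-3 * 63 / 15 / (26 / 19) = -1197 / 130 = -9.21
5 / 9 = 0.56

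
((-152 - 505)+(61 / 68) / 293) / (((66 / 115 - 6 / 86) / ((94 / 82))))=-3042313976905 / 2036491812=-1493.90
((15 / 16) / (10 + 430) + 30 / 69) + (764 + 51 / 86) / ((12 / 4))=1066530181 / 4177536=255.30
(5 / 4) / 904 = 5 / 3616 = 0.00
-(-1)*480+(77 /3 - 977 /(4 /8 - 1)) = 7379 /3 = 2459.67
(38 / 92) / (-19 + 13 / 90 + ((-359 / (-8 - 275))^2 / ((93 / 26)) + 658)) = 2122758945 / 3287074282151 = 0.00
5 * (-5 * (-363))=9075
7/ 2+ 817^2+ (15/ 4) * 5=667511.25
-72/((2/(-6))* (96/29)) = 261/4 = 65.25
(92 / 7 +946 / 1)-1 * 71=6217 / 7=888.14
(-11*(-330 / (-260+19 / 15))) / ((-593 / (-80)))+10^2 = 225787300 / 2301433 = 98.11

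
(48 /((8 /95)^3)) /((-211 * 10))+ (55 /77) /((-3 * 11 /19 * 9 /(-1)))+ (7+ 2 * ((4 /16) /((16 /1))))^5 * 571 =9812894.35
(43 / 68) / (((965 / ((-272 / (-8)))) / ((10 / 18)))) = 43 / 3474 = 0.01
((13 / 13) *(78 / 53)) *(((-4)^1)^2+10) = 2028 / 53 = 38.26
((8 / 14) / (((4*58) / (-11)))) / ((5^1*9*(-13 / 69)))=253 / 79170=0.00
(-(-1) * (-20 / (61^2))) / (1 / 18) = -0.10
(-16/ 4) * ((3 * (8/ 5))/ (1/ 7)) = -672/ 5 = -134.40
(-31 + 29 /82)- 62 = -92.65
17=17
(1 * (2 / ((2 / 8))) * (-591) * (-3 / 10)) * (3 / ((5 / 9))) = 191484 / 25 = 7659.36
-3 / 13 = -0.23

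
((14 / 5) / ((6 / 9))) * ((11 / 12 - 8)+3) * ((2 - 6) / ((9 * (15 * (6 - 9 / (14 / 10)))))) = -1.19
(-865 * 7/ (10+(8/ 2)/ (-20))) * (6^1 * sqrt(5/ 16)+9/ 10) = -12975 * sqrt(5)/ 14 - 7785/ 14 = -2628.43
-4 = -4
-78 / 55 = -1.42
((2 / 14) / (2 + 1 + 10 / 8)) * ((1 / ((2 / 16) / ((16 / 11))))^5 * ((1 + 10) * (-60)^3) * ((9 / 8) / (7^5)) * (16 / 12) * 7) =-44530220924928000 / 4183211879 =-10644983.38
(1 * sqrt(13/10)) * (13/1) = 13 * sqrt(130)/10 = 14.82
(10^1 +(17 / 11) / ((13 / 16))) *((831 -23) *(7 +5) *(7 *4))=462072576 / 143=3231276.76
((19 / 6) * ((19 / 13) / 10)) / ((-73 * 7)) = -361 / 398580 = -0.00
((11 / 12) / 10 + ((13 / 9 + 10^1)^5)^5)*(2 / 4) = 8375111718616859052594375366239798394602925257968633 / 57431839015348207101619920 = 145826981378372305671685800.00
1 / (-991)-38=-37659 / 991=-38.00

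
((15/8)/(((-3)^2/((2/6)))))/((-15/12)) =-1/18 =-0.06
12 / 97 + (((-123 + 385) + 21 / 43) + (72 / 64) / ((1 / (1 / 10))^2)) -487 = -748700061 / 3336800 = -224.38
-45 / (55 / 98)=-882 / 11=-80.18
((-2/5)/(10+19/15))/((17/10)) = -60/2873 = -0.02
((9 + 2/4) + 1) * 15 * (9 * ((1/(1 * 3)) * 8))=3780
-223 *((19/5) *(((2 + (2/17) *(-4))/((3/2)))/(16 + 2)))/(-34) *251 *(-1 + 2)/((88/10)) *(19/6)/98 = 262681289/201879216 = 1.30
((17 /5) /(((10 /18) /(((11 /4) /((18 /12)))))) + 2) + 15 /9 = 2233 /150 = 14.89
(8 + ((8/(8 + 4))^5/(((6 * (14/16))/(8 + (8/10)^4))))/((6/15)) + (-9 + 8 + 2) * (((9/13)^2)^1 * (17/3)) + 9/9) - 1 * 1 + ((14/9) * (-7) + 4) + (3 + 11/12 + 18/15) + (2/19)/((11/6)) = 95413881859/10013503500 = 9.53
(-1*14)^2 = 196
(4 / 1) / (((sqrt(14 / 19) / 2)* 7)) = 4* sqrt(266) / 49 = 1.33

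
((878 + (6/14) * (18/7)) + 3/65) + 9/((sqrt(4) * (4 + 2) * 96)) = 879.16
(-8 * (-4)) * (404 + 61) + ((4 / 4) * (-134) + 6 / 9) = 44240 / 3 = 14746.67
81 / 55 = 1.47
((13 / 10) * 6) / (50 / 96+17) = 0.45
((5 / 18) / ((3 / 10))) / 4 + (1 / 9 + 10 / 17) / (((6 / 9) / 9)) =17759 / 1836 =9.67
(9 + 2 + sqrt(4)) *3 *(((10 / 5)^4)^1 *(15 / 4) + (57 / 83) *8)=212004 / 83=2554.27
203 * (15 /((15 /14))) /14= 203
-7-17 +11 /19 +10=-255 /19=-13.42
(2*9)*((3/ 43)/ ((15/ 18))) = 324/ 215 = 1.51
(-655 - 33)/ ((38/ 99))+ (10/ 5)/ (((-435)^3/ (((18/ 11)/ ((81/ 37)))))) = -277521479831812/ 154830517875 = -1792.42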